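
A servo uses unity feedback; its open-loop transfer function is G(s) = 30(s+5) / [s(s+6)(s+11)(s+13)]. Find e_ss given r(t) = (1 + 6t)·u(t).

34.32

One free integrator in G(s): this is a type 1 system. Taking each input component in turn:
  • 1: tracked with zero error.
  • 6t: e_ss = 6/K_v with K_v=25/143 → 34.32.
Total e_ss = 34.32.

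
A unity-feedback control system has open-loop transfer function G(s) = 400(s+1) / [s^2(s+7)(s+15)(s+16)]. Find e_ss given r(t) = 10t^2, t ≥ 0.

The open loop has two poles at the origin → type 2 system.
K_a = lim_{s→0} s^2·G(s) = 400·1 / (7·15·16) = 5/21.
r(t) = 10t^2 gives R(s) = 20/s^3.
e_ss = 20/K_a = 20/(5/21) = 84.

84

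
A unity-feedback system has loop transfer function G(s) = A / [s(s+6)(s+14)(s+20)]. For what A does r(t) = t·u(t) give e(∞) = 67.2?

One free integrator in G(s): this is a type 1 system.
K_v = lim_{s→0} s·G(s) = A / (6·14·20) = (1/1680)·A.
e_ss = 1/K_v = 67.2 ⇒ K_v = 5/336 ⇒ A = (5/336)/(1/1680) = 25.

25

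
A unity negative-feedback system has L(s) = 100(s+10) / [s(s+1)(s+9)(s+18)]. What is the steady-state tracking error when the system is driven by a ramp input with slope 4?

System type = 1 (one pole at s=0).
K_v = lim_{s→0} s·L(s) = 100·10 / (1·9·18) = 500/81.
e_ss = 4/K_v = 4/(500/81) = 0.648.

0.648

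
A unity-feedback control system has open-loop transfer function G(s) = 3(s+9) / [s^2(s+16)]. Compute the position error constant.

infinity

K_p = lim_{s→0} G(s); with 2 poles at the origin the limit diverges, so K_p = ∞.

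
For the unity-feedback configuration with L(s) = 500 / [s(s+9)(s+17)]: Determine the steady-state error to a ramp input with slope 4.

1.224

One free integrator in L(s): this is a type 1 system.
K_v = lim_{s→0} s·L(s) = 500 / (9·17) = 500/153.
e_ss = 4/K_v = 4/(500/153) = 1.224.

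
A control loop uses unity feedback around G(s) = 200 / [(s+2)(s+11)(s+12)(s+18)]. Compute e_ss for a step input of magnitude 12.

System type = 0 (no poles at s=0).
K_p = lim_{s→0} G(s) = 200 / (2·11·12·18) = 25/594.
e_ss = 12/(1 + K_p) = 12/(619/594) = 7128/619.

7128/619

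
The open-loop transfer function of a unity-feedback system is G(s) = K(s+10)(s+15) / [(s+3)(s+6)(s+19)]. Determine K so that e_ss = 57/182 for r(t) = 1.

5

No free integrators in G(s): this is a type 0 system.
K_p = lim_{s→0} G(s) = K·10·15 / (3·6·19) = (25/57)·K.
e_ss = 1/(1 + K_p) = 57/182 ⇒ 1 + (25/57)·K = 182/57 ⇒ K = 5.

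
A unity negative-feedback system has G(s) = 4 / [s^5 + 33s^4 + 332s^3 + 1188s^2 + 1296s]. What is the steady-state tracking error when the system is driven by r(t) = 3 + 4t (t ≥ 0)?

1296

The denominator has no term below 1296s — 1 pole at s=0, type 1. Taking each input component in turn:
  • 3: tracked with zero error.
  • 4t: e_ss = 4/K_v with K_v=1/324 → 1296.
Total e_ss = 1296.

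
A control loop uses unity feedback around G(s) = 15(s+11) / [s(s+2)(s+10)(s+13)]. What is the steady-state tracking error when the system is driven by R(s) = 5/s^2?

260/33

System type = 1 (one pole at s=0).
K_v = lim_{s→0} s·G(s) = 15·11 / (2·10·13) = 33/52.
e_ss = 5/K_v = 5/(33/52) = 260/33.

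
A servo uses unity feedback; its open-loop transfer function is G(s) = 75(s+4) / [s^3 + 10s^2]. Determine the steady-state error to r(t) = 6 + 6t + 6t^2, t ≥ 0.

0.4

The denominator has no term below 10s^2 — 2 poles at s=0, type 2. Taking each input component in turn:
  • 6: tracked with zero error.
  • 6t: tracked with zero error.
  • 6t^2: e_ss = 12/K_a with K_a=30 → 0.4.
Total e_ss = 0.4.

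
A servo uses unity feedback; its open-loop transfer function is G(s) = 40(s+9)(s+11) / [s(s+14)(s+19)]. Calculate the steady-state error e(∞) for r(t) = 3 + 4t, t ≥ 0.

133/495

The open loop has one pole at the origin → type 1 system. By superposition:
  • 3: tracked with zero error.
  • 4t: e_ss = 4/K_v with K_v=1980/133 → 133/495.
Total e_ss = 133/495.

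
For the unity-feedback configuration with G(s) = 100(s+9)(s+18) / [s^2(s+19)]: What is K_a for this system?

16200/19

The open loop has two poles at the origin → type 2 system.
K_a = lim_{s→0} s^2·G(s) = 100·9·18 / (19) = 16200/19.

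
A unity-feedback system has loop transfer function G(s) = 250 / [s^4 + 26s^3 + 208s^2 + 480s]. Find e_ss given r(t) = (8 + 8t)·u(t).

Lowest-order denominator term is 480s, so the open loop has 1 pole at the origin → type 1 system. Taking each input component in turn:
  • 8: tracked with zero error.
  • 8t: e_ss = 8/K_v with K_v=25/48 → 15.36.
Total e_ss = 15.36.

15.36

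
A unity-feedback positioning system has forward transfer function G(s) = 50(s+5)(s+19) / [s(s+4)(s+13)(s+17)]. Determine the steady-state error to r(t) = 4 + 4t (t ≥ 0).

1768/2375

One free integrator in G(s): this is a type 1 system. Taking each input component in turn:
  • 4: tracked with zero error.
  • 4t: e_ss = 4/K_v with K_v=2375/442 → 1768/2375.
Total e_ss = 1768/2375.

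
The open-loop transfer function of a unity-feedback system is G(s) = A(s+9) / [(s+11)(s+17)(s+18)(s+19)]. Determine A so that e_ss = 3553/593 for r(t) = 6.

10

The open loop has no poles at the origin → type 0 system.
K_p = lim_{s→0} G(s) = A·9 / (11·17·18·19) = (1/7106)·A.
e_ss = 6/(1 + K_p) = 3553/593 ⇒ 1 + (1/7106)·A = 3558/3553 ⇒ A = 10.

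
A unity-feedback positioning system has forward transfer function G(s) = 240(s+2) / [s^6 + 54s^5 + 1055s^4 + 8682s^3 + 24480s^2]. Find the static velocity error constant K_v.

infinity

K_v = lim_{s→0} s·G(s); with 2 poles at the origin the limit diverges, so K_v = ∞.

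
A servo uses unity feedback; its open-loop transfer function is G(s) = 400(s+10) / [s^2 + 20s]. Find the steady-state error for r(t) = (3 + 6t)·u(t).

Factoring s from the denominator leaves a polynomial with constant term 20, so the system is type 1. Taking each input component in turn:
  • 3: tracked with zero error.
  • 6t: e_ss = 6/K_v with K_v=200 → 0.03.
Total e_ss = 0.03.

0.03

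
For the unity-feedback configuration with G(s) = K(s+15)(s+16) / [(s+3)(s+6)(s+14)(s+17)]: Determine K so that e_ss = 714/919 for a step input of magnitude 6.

120

No free integrators in G(s): this is a type 0 system.
K_p = lim_{s→0} G(s) = K·15·16 / (3·6·14·17) = (20/357)·K.
e_ss = 6/(1 + K_p) = 714/919 ⇒ 1 + (20/357)·K = 919/119 ⇒ K = 120.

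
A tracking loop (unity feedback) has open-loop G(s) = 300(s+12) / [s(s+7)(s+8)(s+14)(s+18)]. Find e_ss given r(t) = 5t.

One free integrator in G(s): this is a type 1 system.
K_v = lim_{s→0} s·G(s) = 300·12 / (7·8·14·18) = 25/98.
e_ss = 5/K_v = 5/(25/98) = 19.6.

19.6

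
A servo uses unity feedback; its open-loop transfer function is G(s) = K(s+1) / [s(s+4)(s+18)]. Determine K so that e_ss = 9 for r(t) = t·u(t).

System type = 1 (one pole at s=0).
K_v = lim_{s→0} s·G(s) = K·1 / (4·18) = (1/72)·K.
e_ss = 1/K_v = 9 ⇒ K_v = 1/9 ⇒ K = (1/9)/(1/72) = 8.

8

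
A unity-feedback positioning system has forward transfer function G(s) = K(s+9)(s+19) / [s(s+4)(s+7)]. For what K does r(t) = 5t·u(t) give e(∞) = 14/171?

One free integrator in G(s): this is a type 1 system.
K_v = lim_{s→0} s·G(s) = K·9·19 / (4·7) = (171/28)·K.
e_ss = 5/K_v = 14/171 ⇒ K_v = 855/14 ⇒ K = (855/14)/(171/28) = 10.

10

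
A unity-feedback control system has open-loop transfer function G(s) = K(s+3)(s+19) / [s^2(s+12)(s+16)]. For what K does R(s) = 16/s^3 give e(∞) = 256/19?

4

G(s) has two factors of s in the denominator, so the system is type 2.
K_a = lim_{s→0} s^2·G(s) = K·3·19 / (12·16) = (19/64)·K.
e_ss = 16/K_a = 256/19 ⇒ K_a = 1.1875 ⇒ K = 1.1875/(19/64) = 4.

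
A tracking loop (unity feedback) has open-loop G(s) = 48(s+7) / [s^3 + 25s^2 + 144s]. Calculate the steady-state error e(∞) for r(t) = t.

The denominator has no term below 144s — 1 pole at s=0, type 1.
K_v = lim_{s→0} s·G(s) = 48·7 / 144 = 7/3.
e_ss = 1/K_v = 1/(7/3) = 3/7.

3/7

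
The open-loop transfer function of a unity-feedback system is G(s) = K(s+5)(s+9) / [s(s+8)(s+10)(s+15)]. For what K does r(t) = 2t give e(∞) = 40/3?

G(s) has one factor of s in the denominator, so the system is type 1.
K_v = lim_{s→0} s·G(s) = K·5·9 / (8·10·15) = 0.0375·K.
e_ss = 2/K_v = 40/3 ⇒ K_v = 0.15 ⇒ K = 0.15/0.0375 = 4.

4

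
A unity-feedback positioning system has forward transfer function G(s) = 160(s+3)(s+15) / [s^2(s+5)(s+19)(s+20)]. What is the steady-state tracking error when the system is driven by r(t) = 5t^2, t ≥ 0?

95/36

The open loop has two poles at the origin → type 2 system.
K_a = lim_{s→0} s^2·G(s) = 160·3·15 / (5·19·20) = 72/19.
r(t) = 5t^2 gives R(s) = 10/s^3.
e_ss = 10/K_a = 10/(72/19) = 95/36.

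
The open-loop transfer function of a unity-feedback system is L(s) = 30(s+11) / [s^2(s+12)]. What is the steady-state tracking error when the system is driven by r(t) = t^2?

4/55

L(s) has two factors of s in the denominator, so the system is type 2.
K_a = lim_{s→0} s^2·L(s) = 30·11 / (12) = 27.5.
r(t) = t^2 gives R(s) = 2/s^3.
e_ss = 2/K_a = 2/27.5 = 4/55.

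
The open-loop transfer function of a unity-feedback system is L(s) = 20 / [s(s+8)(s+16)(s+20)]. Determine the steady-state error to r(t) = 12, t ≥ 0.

0

System type = 1 (one pole at s=0).
A type-1 system has K_p = ∞, so it tracks a step input with zero steady-state error.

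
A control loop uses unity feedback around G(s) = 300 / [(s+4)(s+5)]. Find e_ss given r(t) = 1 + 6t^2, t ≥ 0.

infinity

System type = 0 (no poles at s=0). Treating each term separately:
  • 1: e_ss = 1/(1+K_p) with K_p=15 → 0.0625.
  • 6t^2: a type-0 system cannot track it, e_ss → ∞.
The unbounded component dominates.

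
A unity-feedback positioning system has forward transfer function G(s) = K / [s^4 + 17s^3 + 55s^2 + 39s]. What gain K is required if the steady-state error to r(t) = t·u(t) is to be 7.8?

Factoring s from the denominator leaves a polynomial with constant term 39, so the system is type 1.
K_v = lim_{s→0} s·G(s) = K / 39 = (1/39)·K.
e_ss = 1/K_v = 7.8 ⇒ K_v = 5/39 ⇒ K = (5/39)/(1/39) = 5.

5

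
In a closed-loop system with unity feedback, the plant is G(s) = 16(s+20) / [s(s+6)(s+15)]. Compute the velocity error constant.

32/9

System type = 1 (one pole at s=0).
K_v = lim_{s→0} s·G(s) = 16·20 / (6·15) = 32/9.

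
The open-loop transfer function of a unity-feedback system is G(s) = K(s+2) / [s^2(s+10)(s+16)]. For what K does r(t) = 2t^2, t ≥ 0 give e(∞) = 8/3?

120

Two free integrators in G(s): this is a type 2 system.
K_a = lim_{s→0} s^2·G(s) = K·2 / (10·16) = 0.0125·K.
e_ss = 4/K_a = 8/3 ⇒ K_a = 1.5 ⇒ K = 1.5/0.0125 = 120.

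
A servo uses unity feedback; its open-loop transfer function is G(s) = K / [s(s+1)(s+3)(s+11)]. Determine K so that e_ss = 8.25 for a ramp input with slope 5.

20

G(s) has one factor of s in the denominator, so the system is type 1.
K_v = lim_{s→0} s·G(s) = K / (1·3·11) = (1/33)·K.
e_ss = 5/K_v = 8.25 ⇒ K_v = 20/33 ⇒ K = (20/33)/(1/33) = 20.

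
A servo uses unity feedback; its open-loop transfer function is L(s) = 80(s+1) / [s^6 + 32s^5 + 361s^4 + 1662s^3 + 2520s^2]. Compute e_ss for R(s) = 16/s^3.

The denominator has no term below 2520s^2 — 2 poles at s=0, type 2.
K_a = lim_{s→0} s^2·L(s) = 80·1 / 2520 = 2/63.
r(t) = 8t^2 gives R(s) = 16/s^3.
e_ss = 16/K_a = 16/(2/63) = 504.

504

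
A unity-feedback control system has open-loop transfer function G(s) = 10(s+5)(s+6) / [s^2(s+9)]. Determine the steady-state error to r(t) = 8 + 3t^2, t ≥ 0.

0.18

The open loop has two poles at the origin → type 2 system. Treating each term separately:
  • 8: tracked with zero error.
  • 3t^2: e_ss = 6/K_a with K_a=100/3 → 0.18.
Total e_ss = 0.18.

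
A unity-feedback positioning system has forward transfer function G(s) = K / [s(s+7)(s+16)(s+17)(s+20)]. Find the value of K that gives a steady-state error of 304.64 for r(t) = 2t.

One free integrator in G(s): this is a type 1 system.
K_v = lim_{s→0} s·G(s) = K / (7·16·17·20) = (1/38080)·K.
e_ss = 2/K_v = 304.64 ⇒ K_v = 25/3808 ⇒ K = (25/3808)/(1/38080) = 250.

250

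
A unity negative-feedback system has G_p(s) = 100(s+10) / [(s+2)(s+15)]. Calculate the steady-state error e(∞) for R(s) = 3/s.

System type = 0 (no poles at s=0).
K_p = lim_{s→0} G_p(s) = 100·10 / (2·15) = 100/3.
e_ss = 3/(1 + K_p) = 3/(103/3) = 9/103.

9/103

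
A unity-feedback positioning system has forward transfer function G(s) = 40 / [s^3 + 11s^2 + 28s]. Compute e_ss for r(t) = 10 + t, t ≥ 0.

Factoring s from the denominator leaves a polynomial with constant term 28, so the system is type 1. Taking each input component in turn:
  • 10: tracked with zero error.
  • t: e_ss = 1/K_v with K_v=10/7 → 0.7.
Total e_ss = 0.7.

0.7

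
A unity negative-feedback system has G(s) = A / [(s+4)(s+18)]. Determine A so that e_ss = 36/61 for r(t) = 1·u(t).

G(s) has no factors of s in the denominator, so the system is type 0.
K_p = lim_{s→0} G(s) = A / (4·18) = (1/72)·A.
e_ss = 1/(1 + K_p) = 36/61 ⇒ 1 + (1/72)·A = 61/36 ⇒ A = 50.

50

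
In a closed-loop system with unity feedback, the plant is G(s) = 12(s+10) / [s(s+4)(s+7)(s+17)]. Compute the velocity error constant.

30/119

One free integrator in G(s): this is a type 1 system.
K_v = lim_{s→0} s·G(s) = 12·10 / (4·7·17) = 30/119.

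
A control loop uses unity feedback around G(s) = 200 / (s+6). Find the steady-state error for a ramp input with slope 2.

infinity

The open loop has no poles at the origin → type 0 system.
For a type-0 system K_v = 0, so e_ss to a ramp input is unbounded.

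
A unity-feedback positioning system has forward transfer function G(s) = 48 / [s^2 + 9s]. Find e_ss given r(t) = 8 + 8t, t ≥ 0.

Factoring s from the denominator leaves a polynomial with constant term 9, so the system is type 1. Treating each term separately:
  • 8: tracked with zero error.
  • 8t: e_ss = 8/K_v with K_v=16/3 → 1.5.
Total e_ss = 1.5.

1.5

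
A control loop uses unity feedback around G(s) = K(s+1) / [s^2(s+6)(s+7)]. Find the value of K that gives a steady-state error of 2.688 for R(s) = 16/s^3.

G(s) has two factors of s in the denominator, so the system is type 2.
K_a = lim_{s→0} s^2·G(s) = K·1 / (6·7) = (1/42)·K.
e_ss = 16/K_a = 2.688 ⇒ K_a = 125/21 ⇒ K = (125/21)/(1/42) = 250.

250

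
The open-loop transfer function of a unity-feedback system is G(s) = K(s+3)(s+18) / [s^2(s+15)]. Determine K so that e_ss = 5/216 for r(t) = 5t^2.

120

System type = 2 (two poles at s=0).
K_a = lim_{s→0} s^2·G(s) = K·3·18 / (15) = 3.6·K.
e_ss = 10/K_a = 5/216 ⇒ K_a = 432 ⇒ K = 432/3.6 = 120.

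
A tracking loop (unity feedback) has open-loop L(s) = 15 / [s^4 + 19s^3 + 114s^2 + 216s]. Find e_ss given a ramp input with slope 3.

43.2

Lowest-order denominator term is 216s, so the open loop has 1 pole at the origin → type 1 system.
K_v = lim_{s→0} s·L(s) = 15 / 216 = 5/72.
e_ss = 3/K_v = 3/(5/72) = 43.2.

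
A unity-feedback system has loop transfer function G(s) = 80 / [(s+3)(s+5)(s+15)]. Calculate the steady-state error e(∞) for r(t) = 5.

No free integrators in G(s): this is a type 0 system.
K_p = lim_{s→0} G(s) = 80 / (3·5·15) = 16/45.
e_ss = 5/(1 + K_p) = 5/(61/45) = 225/61.

225/61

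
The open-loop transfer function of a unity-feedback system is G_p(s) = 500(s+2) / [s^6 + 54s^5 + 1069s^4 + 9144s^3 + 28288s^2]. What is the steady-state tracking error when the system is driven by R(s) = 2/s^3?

Factoring s^2 from the denominator leaves a polynomial with constant term 28288, so the system is type 2.
K_a = lim_{s→0} s^2·G_p(s) = 500·2 / 28288 = 125/3536.
r(t) = t^2 gives R(s) = 2/s^3.
e_ss = 2/K_a = 2/(125/3536) = 56.576.

56.576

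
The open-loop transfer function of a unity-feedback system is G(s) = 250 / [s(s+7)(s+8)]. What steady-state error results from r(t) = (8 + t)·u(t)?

0.224

System type = 1 (one pole at s=0). By superposition:
  • 8: tracked with zero error.
  • t: e_ss = 1/K_v with K_v=125/28 → 0.224.
Total e_ss = 0.224.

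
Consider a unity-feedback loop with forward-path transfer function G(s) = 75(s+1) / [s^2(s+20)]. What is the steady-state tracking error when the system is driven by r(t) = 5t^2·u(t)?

The open loop has two poles at the origin → type 2 system.
K_a = lim_{s→0} s^2·G(s) = 75·1 / (20) = 3.75.
r(t) = 5t^2 gives R(s) = 10/s^3.
e_ss = 10/K_a = 10/3.75 = 8/3.

8/3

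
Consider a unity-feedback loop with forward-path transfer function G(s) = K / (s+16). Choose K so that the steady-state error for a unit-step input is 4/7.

12

System type = 0 (no poles at s=0).
K_p = lim_{s→0} G(s) = K / (16) = 0.0625·K.
e_ss = 1/(1 + K_p) = 4/7 ⇒ 1 + 0.0625·K = 1.75 ⇒ K = 12.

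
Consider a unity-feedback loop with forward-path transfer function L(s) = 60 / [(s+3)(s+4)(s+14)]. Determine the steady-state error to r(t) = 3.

The open loop has no poles at the origin → type 0 system.
K_p = lim_{s→0} L(s) = 60 / (3·4·14) = 5/14.
e_ss = 3/(1 + K_p) = 3/(19/14) = 42/19.

42/19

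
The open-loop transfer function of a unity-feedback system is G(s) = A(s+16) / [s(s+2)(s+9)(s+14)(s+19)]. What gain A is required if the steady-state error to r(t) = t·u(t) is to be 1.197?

G(s) has one factor of s in the denominator, so the system is type 1.
K_v = lim_{s→0} s·G(s) = A·16 / (2·9·14·19) = (4/1197)·A.
e_ss = 1/K_v = 1.197 ⇒ K_v = 1000/1197 ⇒ A = (1000/1197)/(4/1197) = 250.

250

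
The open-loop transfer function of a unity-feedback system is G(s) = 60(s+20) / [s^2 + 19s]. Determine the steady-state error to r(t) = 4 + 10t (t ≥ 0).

Factoring s from the denominator leaves a polynomial with constant term 19, so the system is type 1. Taking each input component in turn:
  • 4: tracked with zero error.
  • 10t: e_ss = 10/K_v with K_v=1200/19 → 19/120.
Total e_ss = 19/120.

19/120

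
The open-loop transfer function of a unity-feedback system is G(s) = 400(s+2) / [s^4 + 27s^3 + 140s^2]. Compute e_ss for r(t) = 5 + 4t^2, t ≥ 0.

1.4

The denominator has no term below 140s^2 — 2 poles at s=0, type 2. Taking each input component in turn:
  • 5: tracked with zero error.
  • 4t^2: e_ss = 8/K_a with K_a=40/7 → 1.4.
Total e_ss = 1.4.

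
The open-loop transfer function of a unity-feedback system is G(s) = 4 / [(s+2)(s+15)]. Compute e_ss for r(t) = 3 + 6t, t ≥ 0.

No free integrators in G(s): this is a type 0 system. Treating each term separately:
  • 3: e_ss = 3/(1+K_p) with K_p=2/15 → 45/17.
  • 6t: a type-0 system cannot track it, e_ss → ∞.
The unbounded component dominates.

infinity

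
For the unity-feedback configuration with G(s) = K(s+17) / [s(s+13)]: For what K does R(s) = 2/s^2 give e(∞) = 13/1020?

120

One free integrator in G(s): this is a type 1 system.
K_v = lim_{s→0} s·G(s) = K·17 / (13) = (17/13)·K.
e_ss = 2/K_v = 13/1020 ⇒ K_v = 2040/13 ⇒ K = (2040/13)/(17/13) = 120.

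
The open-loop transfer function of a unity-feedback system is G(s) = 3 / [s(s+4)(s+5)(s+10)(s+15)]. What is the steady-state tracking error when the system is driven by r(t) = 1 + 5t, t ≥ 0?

5000

The open loop has one pole at the origin → type 1 system. By superposition:
  • 1: tracked with zero error.
  • 5t: e_ss = 5/K_v with K_v=0.001 → 5000.
Total e_ss = 5000.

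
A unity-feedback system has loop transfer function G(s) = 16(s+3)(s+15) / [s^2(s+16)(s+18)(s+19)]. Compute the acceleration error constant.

5/38

Two free integrators in G(s): this is a type 2 system.
K_a = lim_{s→0} s^2·G(s) = 16·3·15 / (16·18·19) = 5/38.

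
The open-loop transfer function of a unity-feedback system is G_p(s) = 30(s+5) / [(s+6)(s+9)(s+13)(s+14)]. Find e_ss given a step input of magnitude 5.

8190/1663

The open loop has no poles at the origin → type 0 system.
K_p = lim_{s→0} G_p(s) = 30·5 / (6·9·13·14) = 25/1638.
e_ss = 5/(1 + K_p) = 5/(1663/1638) = 8190/1663.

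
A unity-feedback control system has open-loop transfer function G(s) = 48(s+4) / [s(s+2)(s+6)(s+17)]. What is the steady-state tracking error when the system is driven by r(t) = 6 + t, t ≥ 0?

1.0625

G(s) has one factor of s in the denominator, so the system is type 1. By superposition:
  • 6: tracked with zero error.
  • t: e_ss = 1/K_v with K_v=16/17 → 1.0625.
Total e_ss = 1.0625.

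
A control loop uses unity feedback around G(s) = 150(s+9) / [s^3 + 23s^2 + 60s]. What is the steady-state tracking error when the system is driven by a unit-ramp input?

Lowest-order denominator term is 60s, so the open loop has 1 pole at the origin → type 1 system.
K_v = lim_{s→0} s·G(s) = 150·9 / 60 = 22.5.
e_ss = 1/K_v = 1/22.5 = 2/45.

2/45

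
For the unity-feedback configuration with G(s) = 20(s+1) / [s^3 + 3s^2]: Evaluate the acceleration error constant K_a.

20/3

Lowest-order denominator term is 3s^2, so the open loop has 2 poles at the origin → type 2 system.
K_a = lim_{s→0} s^2·G(s) = 20·1 / 3 = 20/3.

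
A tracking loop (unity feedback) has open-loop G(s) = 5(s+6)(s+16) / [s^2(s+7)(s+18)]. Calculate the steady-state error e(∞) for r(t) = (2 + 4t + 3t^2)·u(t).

1.575

System type = 2 (two poles at s=0). Taking each input component in turn:
  • 2: tracked with zero error.
  • 4t: tracked with zero error.
  • 3t^2: e_ss = 6/K_a with K_a=80/21 → 1.575.
Total e_ss = 1.575.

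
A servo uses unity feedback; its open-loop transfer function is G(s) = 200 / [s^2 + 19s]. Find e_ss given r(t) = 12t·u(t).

The denominator has no term below 19s — 1 pole at s=0, type 1.
K_v = lim_{s→0} s·G(s) = 200 / 19 = 200/19.
e_ss = 12/K_v = 12/(200/19) = 1.14.

1.14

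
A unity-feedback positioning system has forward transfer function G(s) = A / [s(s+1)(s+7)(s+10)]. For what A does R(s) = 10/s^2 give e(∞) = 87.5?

8

The open loop has one pole at the origin → type 1 system.
K_v = lim_{s→0} s·G(s) = A / (1·7·10) = (1/70)·A.
e_ss = 10/K_v = 87.5 ⇒ K_v = 4/35 ⇒ A = (4/35)/(1/70) = 8.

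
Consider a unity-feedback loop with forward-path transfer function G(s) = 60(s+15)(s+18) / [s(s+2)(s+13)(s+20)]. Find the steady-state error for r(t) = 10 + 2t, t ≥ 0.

The open loop has one pole at the origin → type 1 system. Taking each input component in turn:
  • 10: tracked with zero error.
  • 2t: e_ss = 2/K_v with K_v=405/13 → 26/405.
Total e_ss = 26/405.

26/405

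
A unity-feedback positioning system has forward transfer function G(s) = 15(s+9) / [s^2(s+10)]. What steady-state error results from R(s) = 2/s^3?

4/27

G(s) has two factors of s in the denominator, so the system is type 2.
K_a = lim_{s→0} s^2·G(s) = 15·9 / (10) = 13.5.
r(t) = t^2 gives R(s) = 2/s^3.
e_ss = 2/K_a = 2/13.5 = 4/27.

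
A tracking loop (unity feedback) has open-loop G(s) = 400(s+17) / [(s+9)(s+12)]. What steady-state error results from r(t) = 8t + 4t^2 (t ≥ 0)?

The open loop has no poles at the origin → type 0 system. Treating each term separately:
  • 8t: a type-0 system cannot track it, e_ss → ∞.
  • 4t^2: a type-0 system cannot track it, e_ss → ∞.
The unbounded component dominates.

infinity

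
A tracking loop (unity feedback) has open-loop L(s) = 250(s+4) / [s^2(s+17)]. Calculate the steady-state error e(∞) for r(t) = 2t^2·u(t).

0.068

L(s) has two factors of s in the denominator, so the system is type 2.
K_a = lim_{s→0} s^2·L(s) = 250·4 / (17) = 1000/17.
r(t) = 2t^2 gives R(s) = 4/s^3.
e_ss = 4/K_a = 4/(1000/17) = 0.068.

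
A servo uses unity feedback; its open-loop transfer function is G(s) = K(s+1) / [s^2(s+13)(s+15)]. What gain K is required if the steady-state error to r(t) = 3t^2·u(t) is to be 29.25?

Two free integrators in G(s): this is a type 2 system.
K_a = lim_{s→0} s^2·G(s) = K·1 / (13·15) = (1/195)·K.
e_ss = 6/K_a = 29.25 ⇒ K_a = 8/39 ⇒ K = (8/39)/(1/195) = 40.

40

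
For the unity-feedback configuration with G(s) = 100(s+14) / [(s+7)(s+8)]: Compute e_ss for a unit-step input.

1/26

G(s) has no factors of s in the denominator, so the system is type 0.
K_p = lim_{s→0} G(s) = 100·14 / (7·8) = 25.
e_ss = 1/(1 + K_p) = 1/26.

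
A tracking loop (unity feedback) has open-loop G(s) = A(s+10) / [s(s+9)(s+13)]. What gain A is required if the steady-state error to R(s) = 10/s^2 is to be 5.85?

20

One free integrator in G(s): this is a type 1 system.
K_v = lim_{s→0} s·G(s) = A·10 / (9·13) = (10/117)·A.
e_ss = 10/K_v = 5.85 ⇒ K_v = 200/117 ⇒ A = (200/117)/(10/117) = 20.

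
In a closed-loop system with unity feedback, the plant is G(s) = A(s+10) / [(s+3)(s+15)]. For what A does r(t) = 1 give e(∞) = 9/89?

System type = 0 (no poles at s=0).
K_p = lim_{s→0} G(s) = A·10 / (3·15) = (2/9)·A.
e_ss = 1/(1 + K_p) = 9/89 ⇒ 1 + (2/9)·A = 89/9 ⇒ A = 40.

40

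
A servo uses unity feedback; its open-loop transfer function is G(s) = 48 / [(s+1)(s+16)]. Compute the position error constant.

3

The open loop has no poles at the origin → type 0 system.
K_p = lim_{s→0} G(s) = 48 / (1·16) = 3.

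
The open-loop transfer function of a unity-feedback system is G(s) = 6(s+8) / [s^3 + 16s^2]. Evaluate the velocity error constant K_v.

K_v = lim_{s→0} s·G(s); with 2 poles at the origin the limit diverges, so K_v = ∞.

infinity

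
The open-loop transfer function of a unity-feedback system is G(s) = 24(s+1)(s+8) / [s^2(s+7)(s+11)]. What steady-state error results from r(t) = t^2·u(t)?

77/96

System type = 2 (two poles at s=0).
K_a = lim_{s→0} s^2·G(s) = 24·1·8 / (7·11) = 192/77.
r(t) = t^2 gives R(s) = 2/s^3.
e_ss = 2/K_a = 2/(192/77) = 77/96.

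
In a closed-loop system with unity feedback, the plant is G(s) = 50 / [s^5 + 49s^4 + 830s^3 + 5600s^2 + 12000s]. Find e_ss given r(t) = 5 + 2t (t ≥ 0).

Lowest-order denominator term is 12000s, so the open loop has 1 pole at the origin → type 1 system. Treating each term separately:
  • 5: tracked with zero error.
  • 2t: e_ss = 2/K_v with K_v=1/240 → 480.
Total e_ss = 480.

480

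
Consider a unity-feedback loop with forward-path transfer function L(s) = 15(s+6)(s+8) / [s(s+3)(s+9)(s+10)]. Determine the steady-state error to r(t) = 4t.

One free integrator in L(s): this is a type 1 system.
K_v = lim_{s→0} s·L(s) = 15·6·8 / (3·9·10) = 8/3.
e_ss = 4/K_v = 4/(8/3) = 1.5.

1.5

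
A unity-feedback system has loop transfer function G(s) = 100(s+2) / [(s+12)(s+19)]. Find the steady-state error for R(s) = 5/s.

The open loop has no poles at the origin → type 0 system.
K_p = lim_{s→0} G(s) = 100·2 / (12·19) = 50/57.
e_ss = 5/(1 + K_p) = 5/(107/57) = 285/107.

285/107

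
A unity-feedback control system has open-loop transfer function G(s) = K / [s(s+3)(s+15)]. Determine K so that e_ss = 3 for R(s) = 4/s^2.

The open loop has one pole at the origin → type 1 system.
K_v = lim_{s→0} s·G(s) = K / (3·15) = (1/45)·K.
e_ss = 4/K_v = 3 ⇒ K_v = 4/3 ⇒ K = (4/3)/(1/45) = 60.

60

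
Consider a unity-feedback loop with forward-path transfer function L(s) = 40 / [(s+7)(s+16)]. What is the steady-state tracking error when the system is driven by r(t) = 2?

L(s) has no factors of s in the denominator, so the system is type 0.
K_p = lim_{s→0} L(s) = 40 / (7·16) = 5/14.
e_ss = 2/(1 + K_p) = 2/(19/14) = 28/19.

28/19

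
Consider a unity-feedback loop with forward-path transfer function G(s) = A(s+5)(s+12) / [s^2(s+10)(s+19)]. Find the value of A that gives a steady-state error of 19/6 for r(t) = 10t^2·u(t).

20

System type = 2 (two poles at s=0).
K_a = lim_{s→0} s^2·G(s) = A·5·12 / (10·19) = (6/19)·A.
e_ss = 20/K_a = 19/6 ⇒ K_a = 120/19 ⇒ A = (120/19)/(6/19) = 20.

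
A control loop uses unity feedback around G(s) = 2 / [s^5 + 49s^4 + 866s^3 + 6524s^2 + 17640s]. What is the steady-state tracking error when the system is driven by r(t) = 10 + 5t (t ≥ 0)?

44100

Factoring s from the denominator leaves a polynomial with constant term 17640, so the system is type 1. By superposition:
  • 10: tracked with zero error.
  • 5t: e_ss = 5/K_v with K_v=1/8820 → 44100.
Total e_ss = 44100.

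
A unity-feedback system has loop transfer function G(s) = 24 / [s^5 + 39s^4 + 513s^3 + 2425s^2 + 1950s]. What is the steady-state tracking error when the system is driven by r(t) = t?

Factoring s from the denominator leaves a polynomial with constant term 1950, so the system is type 1.
K_v = lim_{s→0} s·G(s) = 24 / 1950 = 4/325.
e_ss = 1/K_v = 1/(4/325) = 81.25.

81.25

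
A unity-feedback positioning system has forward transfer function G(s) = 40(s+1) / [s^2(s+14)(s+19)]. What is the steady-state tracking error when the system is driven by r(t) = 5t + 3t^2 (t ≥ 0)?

39.9

Two free integrators in G(s): this is a type 2 system. Taking each input component in turn:
  • 5t: tracked with zero error.
  • 3t^2: e_ss = 6/K_a with K_a=20/133 → 39.9.
Total e_ss = 39.9.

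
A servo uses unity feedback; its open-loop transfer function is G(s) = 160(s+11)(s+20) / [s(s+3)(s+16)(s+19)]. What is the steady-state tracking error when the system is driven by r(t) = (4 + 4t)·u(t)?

57/550

G(s) has one factor of s in the denominator, so the system is type 1. By superposition:
  • 4: tracked with zero error.
  • 4t: e_ss = 4/K_v with K_v=2200/57 → 57/550.
Total e_ss = 57/550.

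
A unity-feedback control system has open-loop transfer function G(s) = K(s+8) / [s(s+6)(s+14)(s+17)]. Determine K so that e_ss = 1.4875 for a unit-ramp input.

One free integrator in G(s): this is a type 1 system.
K_v = lim_{s→0} s·G(s) = K·8 / (6·14·17) = (2/357)·K.
e_ss = 1/K_v = 1.4875 ⇒ K_v = 80/119 ⇒ K = (80/119)/(2/357) = 120.

120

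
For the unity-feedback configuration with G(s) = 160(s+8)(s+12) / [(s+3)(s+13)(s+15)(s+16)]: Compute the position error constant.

64/39

System type = 0 (no poles at s=0).
K_p = lim_{s→0} G(s) = 160·8·12 / (3·13·15·16) = 64/39.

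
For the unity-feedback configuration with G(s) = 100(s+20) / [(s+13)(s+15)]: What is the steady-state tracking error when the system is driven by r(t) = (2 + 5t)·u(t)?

infinity

System type = 0 (no poles at s=0). Taking each input component in turn:
  • 2: e_ss = 2/(1+K_p) with K_p=400/39 → 78/439.
  • 5t: a type-0 system cannot track it, e_ss → ∞.
The unbounded component dominates.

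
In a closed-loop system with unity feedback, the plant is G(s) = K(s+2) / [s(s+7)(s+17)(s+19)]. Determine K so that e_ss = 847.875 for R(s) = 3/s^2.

One free integrator in G(s): this is a type 1 system.
K_v = lim_{s→0} s·G(s) = K·2 / (7·17·19) = (2/2261)·K.
e_ss = 3/K_v = 847.875 ⇒ K_v = 8/2261 ⇒ K = (8/2261)/(2/2261) = 4.

4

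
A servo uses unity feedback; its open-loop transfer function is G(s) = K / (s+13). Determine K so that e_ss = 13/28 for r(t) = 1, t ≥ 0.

15

System type = 0 (no poles at s=0).
K_p = lim_{s→0} G(s) = K / (13) = (1/13)·K.
e_ss = 1/(1 + K_p) = 13/28 ⇒ 1 + (1/13)·K = 28/13 ⇒ K = 15.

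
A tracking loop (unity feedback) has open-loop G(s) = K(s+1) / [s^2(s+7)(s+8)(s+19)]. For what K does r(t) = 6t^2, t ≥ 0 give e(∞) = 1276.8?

G(s) has two factors of s in the denominator, so the system is type 2.
K_a = lim_{s→0} s^2·G(s) = K·1 / (7·8·19) = (1/1064)·K.
e_ss = 12/K_a = 1276.8 ⇒ K_a = 5/532 ⇒ K = (5/532)/(1/1064) = 10.

10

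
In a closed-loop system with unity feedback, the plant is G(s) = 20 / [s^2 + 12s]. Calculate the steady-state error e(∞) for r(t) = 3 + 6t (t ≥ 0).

Lowest-order denominator term is 12s, so the open loop has 1 pole at the origin → type 1 system. By superposition:
  • 3: tracked with zero error.
  • 6t: e_ss = 6/K_v with K_v=5/3 → 3.6.
Total e_ss = 3.6.

3.6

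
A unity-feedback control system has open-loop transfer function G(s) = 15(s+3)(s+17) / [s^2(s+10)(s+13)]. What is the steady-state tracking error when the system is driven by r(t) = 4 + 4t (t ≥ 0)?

The open loop has two poles at the origin → type 2 system. Treating each term separately:
  • 4: tracked with zero error.
  • 4t: tracked with zero error.
Total e_ss = 0.

0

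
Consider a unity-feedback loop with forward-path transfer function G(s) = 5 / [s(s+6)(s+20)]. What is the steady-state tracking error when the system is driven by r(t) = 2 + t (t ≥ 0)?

24

The open loop has one pole at the origin → type 1 system. By superposition:
  • 2: tracked with zero error.
  • t: e_ss = 1/K_v with K_v=1/24 → 24.
Total e_ss = 24.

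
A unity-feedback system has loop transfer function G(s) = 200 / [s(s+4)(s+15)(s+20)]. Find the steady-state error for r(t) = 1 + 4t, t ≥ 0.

System type = 1 (one pole at s=0). Taking each input component in turn:
  • 1: tracked with zero error.
  • 4t: e_ss = 4/K_v with K_v=1/6 → 24.
Total e_ss = 24.

24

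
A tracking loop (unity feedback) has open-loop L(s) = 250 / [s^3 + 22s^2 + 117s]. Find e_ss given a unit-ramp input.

The denominator has no term below 117s — 1 pole at s=0, type 1.
K_v = lim_{s→0} s·L(s) = 250 / 117 = 250/117.
e_ss = 1/K_v = 1/(250/117) = 0.468.

0.468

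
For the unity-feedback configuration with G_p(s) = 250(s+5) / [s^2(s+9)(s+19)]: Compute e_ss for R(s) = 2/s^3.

0.2736

The open loop has two poles at the origin → type 2 system.
K_a = lim_{s→0} s^2·G_p(s) = 250·5 / (9·19) = 1250/171.
r(t) = t^2 gives R(s) = 2/s^3.
e_ss = 2/K_a = 2/(1250/171) = 0.2736.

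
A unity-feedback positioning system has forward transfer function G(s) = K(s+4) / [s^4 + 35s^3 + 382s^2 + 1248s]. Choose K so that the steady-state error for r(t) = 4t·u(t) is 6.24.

200

Lowest-order denominator term is 1248s, so the open loop has 1 pole at the origin → type 1 system.
K_v = lim_{s→0} s·G(s) = K·4 / 1248 = (1/312)·K.
e_ss = 4/K_v = 6.24 ⇒ K_v = 25/39 ⇒ K = (25/39)/(1/312) = 200.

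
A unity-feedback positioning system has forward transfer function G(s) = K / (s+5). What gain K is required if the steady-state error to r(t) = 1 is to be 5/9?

4

System type = 0 (no poles at s=0).
K_p = lim_{s→0} G(s) = K / (5) = 0.2·K.
e_ss = 1/(1 + K_p) = 5/9 ⇒ 1 + 0.2·K = 1.8 ⇒ K = 4.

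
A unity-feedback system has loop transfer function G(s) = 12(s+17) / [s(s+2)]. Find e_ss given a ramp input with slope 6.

G(s) has one factor of s in the denominator, so the system is type 1.
K_v = lim_{s→0} s·G(s) = 12·17 / (2) = 102.
e_ss = 6/K_v = 6/102 = 1/17.

1/17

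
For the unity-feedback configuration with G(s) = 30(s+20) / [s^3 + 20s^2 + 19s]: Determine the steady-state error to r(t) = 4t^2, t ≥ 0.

The denominator has no term below 19s — 1 pole at s=0, type 1.
For a type-1 system K_a = 0, so e_ss to a parabolic input is unbounded.

infinity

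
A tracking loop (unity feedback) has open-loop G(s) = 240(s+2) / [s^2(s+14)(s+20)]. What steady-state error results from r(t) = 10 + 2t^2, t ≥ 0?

7/3

G(s) has two factors of s in the denominator, so the system is type 2. Treating each term separately:
  • 10: tracked with zero error.
  • 2t^2: e_ss = 4/K_a with K_a=12/7 → 7/3.
Total e_ss = 7/3.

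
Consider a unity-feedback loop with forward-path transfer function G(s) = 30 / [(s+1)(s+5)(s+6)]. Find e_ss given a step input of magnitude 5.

The open loop has no poles at the origin → type 0 system.
K_p = lim_{s→0} G(s) = 30 / (1·5·6) = 1.
e_ss = 5/(1 + K_p) = 5/2 = 2.5.

2.5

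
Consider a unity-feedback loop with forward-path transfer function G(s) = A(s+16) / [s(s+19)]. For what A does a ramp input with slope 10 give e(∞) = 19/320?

G(s) has one factor of s in the denominator, so the system is type 1.
K_v = lim_{s→0} s·G(s) = A·16 / (19) = (16/19)·A.
e_ss = 10/K_v = 19/320 ⇒ K_v = 3200/19 ⇒ A = (3200/19)/(16/19) = 200.

200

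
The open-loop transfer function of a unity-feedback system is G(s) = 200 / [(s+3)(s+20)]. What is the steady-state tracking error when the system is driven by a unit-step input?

3/13

System type = 0 (no poles at s=0).
K_p = lim_{s→0} G(s) = 200 / (3·20) = 10/3.
e_ss = 1/(1 + K_p) = 1/(13/3) = 3/13.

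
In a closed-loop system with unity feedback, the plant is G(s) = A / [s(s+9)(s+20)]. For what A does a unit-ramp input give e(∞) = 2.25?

The open loop has one pole at the origin → type 1 system.
K_v = lim_{s→0} s·G(s) = A / (9·20) = (1/180)·A.
e_ss = 1/K_v = 2.25 ⇒ K_v = 4/9 ⇒ A = (4/9)/(1/180) = 80.

80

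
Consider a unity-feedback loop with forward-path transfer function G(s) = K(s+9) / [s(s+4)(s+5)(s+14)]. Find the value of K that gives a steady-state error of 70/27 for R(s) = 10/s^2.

120

G(s) has one factor of s in the denominator, so the system is type 1.
K_v = lim_{s→0} s·G(s) = K·9 / (4·5·14) = (9/280)·K.
e_ss = 10/K_v = 70/27 ⇒ K_v = 27/7 ⇒ K = (27/7)/(9/280) = 120.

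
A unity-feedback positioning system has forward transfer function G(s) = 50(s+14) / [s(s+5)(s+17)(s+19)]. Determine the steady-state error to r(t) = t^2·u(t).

infinity

G(s) has one factor of s in the denominator, so the system is type 1.
K_a = lim_{s→0} s^2·G(s) = 0; the steady-state error to this parabolic input grows without bound.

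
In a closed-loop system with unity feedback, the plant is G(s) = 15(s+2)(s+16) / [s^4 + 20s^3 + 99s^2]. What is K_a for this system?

160/33

Lowest-order denominator term is 99s^2, so the open loop has 2 poles at the origin → type 2 system.
K_a = lim_{s→0} s^2·G(s) = 15·2·16 / 99 = 160/33.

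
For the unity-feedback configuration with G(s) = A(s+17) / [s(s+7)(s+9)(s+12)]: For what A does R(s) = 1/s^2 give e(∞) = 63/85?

60

The open loop has one pole at the origin → type 1 system.
K_v = lim_{s→0} s·G(s) = A·17 / (7·9·12) = (17/756)·A.
e_ss = 1/K_v = 63/85 ⇒ K_v = 85/63 ⇒ A = (85/63)/(17/756) = 60.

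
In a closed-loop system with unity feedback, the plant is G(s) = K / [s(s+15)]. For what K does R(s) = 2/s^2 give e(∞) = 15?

2

The open loop has one pole at the origin → type 1 system.
K_v = lim_{s→0} s·G(s) = K / (15) = (1/15)·K.
e_ss = 2/K_v = 15 ⇒ K_v = 2/15 ⇒ K = (2/15)/(1/15) = 2.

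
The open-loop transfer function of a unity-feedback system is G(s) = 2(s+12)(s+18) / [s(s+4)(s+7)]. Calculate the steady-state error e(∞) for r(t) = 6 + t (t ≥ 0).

7/108

G(s) has one factor of s in the denominator, so the system is type 1. By superposition:
  • 6: tracked with zero error.
  • t: e_ss = 1/K_v with K_v=108/7 → 7/108.
Total e_ss = 7/108.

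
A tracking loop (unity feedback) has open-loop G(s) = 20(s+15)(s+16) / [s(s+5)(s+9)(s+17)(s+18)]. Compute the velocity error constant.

One free integrator in G(s): this is a type 1 system.
K_v = lim_{s→0} s·G(s) = 20·15·16 / (5·9·17·18) = 160/459.

160/459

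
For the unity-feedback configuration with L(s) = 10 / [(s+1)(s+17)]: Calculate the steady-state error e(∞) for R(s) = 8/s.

136/27

L(s) has no factors of s in the denominator, so the system is type 0.
K_p = lim_{s→0} L(s) = 10 / (1·17) = 10/17.
e_ss = 8/(1 + K_p) = 8/(27/17) = 136/27.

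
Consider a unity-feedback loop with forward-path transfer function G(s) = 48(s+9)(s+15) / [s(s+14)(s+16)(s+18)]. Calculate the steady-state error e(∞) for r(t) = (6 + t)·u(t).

28/45

G(s) has one factor of s in the denominator, so the system is type 1. Treating each term separately:
  • 6: tracked with zero error.
  • t: e_ss = 1/K_v with K_v=45/28 → 28/45.
Total e_ss = 28/45.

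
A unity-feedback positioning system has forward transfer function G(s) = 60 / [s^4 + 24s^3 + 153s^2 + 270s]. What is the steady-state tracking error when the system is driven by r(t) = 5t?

Lowest-order denominator term is 270s, so the open loop has 1 pole at the origin → type 1 system.
K_v = lim_{s→0} s·G(s) = 60 / 270 = 2/9.
e_ss = 5/K_v = 5/(2/9) = 22.5.

22.5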